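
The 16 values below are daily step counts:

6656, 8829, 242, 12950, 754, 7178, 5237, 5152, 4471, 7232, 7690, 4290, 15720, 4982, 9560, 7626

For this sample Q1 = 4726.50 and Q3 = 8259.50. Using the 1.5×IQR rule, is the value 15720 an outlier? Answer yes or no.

IQR = Q3 − Q1 = 8259.50 − 4726.50 = 3533.00.
Lower fence = Q1 − 1.5·IQR = 4726.50 − 5299.50 = -573.00.
Upper fence = Q3 + 1.5·IQR = 8259.50 + 5299.50 = 13559.00.
15720 lies above the upper fence.

yes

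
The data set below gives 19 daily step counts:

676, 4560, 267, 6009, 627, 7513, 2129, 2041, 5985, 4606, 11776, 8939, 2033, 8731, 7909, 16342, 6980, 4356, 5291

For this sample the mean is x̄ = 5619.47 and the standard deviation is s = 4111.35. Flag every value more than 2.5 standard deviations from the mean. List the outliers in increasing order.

Cutoffs at x̄ ± 2.5s: 5619.47 ± 2.5·4111.35 = [-4658.905, 15897.845].
16342: z = 2.61, |z| > 2.5 → outlier.
Every other value lies within [-4658.905, 15897.845].

16342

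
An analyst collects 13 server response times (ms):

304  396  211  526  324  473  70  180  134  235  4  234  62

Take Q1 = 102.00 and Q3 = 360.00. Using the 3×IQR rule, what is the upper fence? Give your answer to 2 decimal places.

IQR = Q3 − Q1 = 360.00 − 102.00 = 258.00.
Lower fence = Q1 − 3·IQR = 102.00 − 774.00 = -672.00.
Upper fence = Q3 + 3·IQR = 360.00 + 774.00 = 1134.00.

1134.00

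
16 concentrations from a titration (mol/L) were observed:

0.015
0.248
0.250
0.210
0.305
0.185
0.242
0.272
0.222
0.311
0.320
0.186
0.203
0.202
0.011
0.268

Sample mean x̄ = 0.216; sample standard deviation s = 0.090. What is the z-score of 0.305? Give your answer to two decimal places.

0.99

z = (0.305 − 0.216) / 0.090 = 0.99.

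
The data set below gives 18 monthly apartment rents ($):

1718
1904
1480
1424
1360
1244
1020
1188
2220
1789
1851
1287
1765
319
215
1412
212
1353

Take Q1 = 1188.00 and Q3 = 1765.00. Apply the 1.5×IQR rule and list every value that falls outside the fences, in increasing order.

212, 215, 319

IQR = Q3 − Q1 = 1765.00 − 1188.00 = 577.00.
Lower fence = Q1 − 1.5·IQR = 1188.00 − 865.50 = 322.50.
Upper fence = Q3 + 1.5·IQR = 1765.00 + 865.50 = 2630.50.
212 < 322.50 → outlier.
215 < 322.50 → outlier.
319 < 322.50 → outlier.
All remaining values lie within [322.50, 2630.50].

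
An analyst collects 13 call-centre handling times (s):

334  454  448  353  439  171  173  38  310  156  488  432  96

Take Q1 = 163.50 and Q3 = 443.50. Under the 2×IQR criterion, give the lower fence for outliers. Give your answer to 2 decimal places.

-396.50

IQR = Q3 − Q1 = 443.50 − 163.50 = 280.00.
Lower fence = Q1 − 2·IQR = 163.50 − 560.00 = -396.50.
Upper fence = Q3 + 2·IQR = 443.50 + 560.00 = 1003.50.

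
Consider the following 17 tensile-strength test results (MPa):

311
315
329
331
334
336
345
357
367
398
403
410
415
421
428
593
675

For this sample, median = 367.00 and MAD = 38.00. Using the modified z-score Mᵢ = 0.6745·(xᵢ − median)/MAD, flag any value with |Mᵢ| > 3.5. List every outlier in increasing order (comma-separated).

|Mᵢ| > 3.5 ⇔ |xᵢ − 367.00| > 3.5·38.00/0.6745 = 197.18.
So outliers lie outside [169.82, 564.18].
593: M = 4.01 → outlier.
675: M = 5.47 → outlier.

593, 675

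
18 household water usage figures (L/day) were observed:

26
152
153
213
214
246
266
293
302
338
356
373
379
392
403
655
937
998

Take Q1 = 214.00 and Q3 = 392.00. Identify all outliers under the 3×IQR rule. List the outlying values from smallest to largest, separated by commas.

937, 998

IQR = Q3 − Q1 = 392.00 − 214.00 = 178.00.
Lower fence = Q1 − 3·IQR = 214.00 − 534.00 = -320.00.
Upper fence = Q3 + 3·IQR = 392.00 + 534.00 = 926.00.
937 > 926.00 → outlier.
998 > 926.00 → outlier.
All remaining values lie within [-320.00, 926.00].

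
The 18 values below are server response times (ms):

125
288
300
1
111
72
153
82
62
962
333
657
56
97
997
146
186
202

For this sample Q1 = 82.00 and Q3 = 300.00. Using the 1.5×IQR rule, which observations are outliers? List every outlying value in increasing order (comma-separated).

657, 962, 997

IQR = Q3 − Q1 = 300.00 − 82.00 = 218.00.
Lower fence = Q1 − 1.5·IQR = 82.00 − 327.00 = -245.00.
Upper fence = Q3 + 1.5·IQR = 300.00 + 327.00 = 627.00.
657 > 627.00 → outlier.
962 > 627.00 → outlier.
997 > 627.00 → outlier.
All remaining values lie within [-245.00, 627.00].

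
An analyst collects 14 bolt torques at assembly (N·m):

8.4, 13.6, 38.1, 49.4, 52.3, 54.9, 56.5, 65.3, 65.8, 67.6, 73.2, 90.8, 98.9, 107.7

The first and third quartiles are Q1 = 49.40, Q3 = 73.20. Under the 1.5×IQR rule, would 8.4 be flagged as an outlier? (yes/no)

yes

IQR = Q3 − Q1 = 73.20 − 49.40 = 23.80.
Lower fence = Q1 − 1.5·IQR = 49.40 − 35.70 = 13.70.
Upper fence = Q3 + 1.5·IQR = 73.20 + 35.70 = 108.90.
8.4 lies below the lower fence.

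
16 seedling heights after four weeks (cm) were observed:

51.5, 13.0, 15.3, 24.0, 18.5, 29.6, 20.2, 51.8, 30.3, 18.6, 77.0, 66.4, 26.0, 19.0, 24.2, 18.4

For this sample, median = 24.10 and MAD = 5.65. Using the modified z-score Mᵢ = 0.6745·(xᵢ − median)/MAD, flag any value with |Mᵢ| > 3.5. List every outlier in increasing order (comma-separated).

|Mᵢ| > 3.5 ⇔ |xᵢ − 24.10| > 3.5·5.65/0.6745 = 29.32.
So outliers lie outside [-5.22, 53.42].
66.4: M = 5.05 → outlier.
77.0: M = 6.32 → outlier.

66.4, 77.0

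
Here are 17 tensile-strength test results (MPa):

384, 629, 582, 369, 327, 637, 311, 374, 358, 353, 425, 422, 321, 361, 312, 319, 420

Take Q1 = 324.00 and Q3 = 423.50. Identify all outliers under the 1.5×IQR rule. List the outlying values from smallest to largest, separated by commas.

IQR = Q3 − Q1 = 423.50 − 324.00 = 99.50.
Lower fence = Q1 − 1.5·IQR = 324.00 − 149.25 = 174.75.
Upper fence = Q3 + 1.5·IQR = 423.50 + 149.25 = 572.75.
582 > 572.75 → outlier.
629 > 572.75 → outlier.
637 > 572.75 → outlier.
All remaining values lie within [174.75, 572.75].

582, 629, 637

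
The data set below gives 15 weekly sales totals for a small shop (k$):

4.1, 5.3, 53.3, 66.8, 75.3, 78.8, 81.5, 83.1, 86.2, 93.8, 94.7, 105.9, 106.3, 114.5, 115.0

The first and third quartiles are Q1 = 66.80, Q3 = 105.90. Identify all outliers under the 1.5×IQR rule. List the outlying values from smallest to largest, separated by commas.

IQR = Q3 − Q1 = 105.90 − 66.80 = 39.10.
Lower fence = Q1 − 1.5·IQR = 66.80 − 58.65 = 8.15.
Upper fence = Q3 + 1.5·IQR = 105.90 + 58.65 = 164.55.
4.1 < 8.15 → outlier.
5.3 < 8.15 → outlier.
All remaining values lie within [8.15, 164.55].

4.1, 5.3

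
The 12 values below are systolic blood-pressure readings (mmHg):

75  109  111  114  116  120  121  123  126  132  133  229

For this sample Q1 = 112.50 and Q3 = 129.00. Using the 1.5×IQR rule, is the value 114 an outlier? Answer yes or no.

IQR = Q3 − Q1 = 129.00 − 112.50 = 16.50.
Lower fence = Q1 − 1.5·IQR = 112.50 − 24.75 = 87.75.
Upper fence = Q3 + 1.5·IQR = 129.00 + 24.75 = 153.75.
114 lies within [87.75, 153.75].

no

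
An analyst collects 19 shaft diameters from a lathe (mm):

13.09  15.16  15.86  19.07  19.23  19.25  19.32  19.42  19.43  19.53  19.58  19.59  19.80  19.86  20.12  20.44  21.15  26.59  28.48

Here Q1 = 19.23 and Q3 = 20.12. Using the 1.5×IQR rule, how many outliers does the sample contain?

5

IQR = 0.89; fences at 19.23 − 1.335 = 17.895 and 20.12 + 1.335 = 21.455.
Outside the cutoffs: 13.09, 15.16, 15.86, 26.59, 28.48.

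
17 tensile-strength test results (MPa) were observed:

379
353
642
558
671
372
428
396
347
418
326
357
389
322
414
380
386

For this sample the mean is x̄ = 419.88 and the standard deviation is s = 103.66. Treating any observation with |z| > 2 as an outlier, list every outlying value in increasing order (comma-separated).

642, 671

Cutoffs at x̄ ± 2s: 419.88 ± 2·103.66 = [212.56, 627.20].
642: z = 2.14, |z| > 2 → outlier.
671: z = 2.42, |z| > 2 → outlier.
Every other value lies within [212.56, 627.20].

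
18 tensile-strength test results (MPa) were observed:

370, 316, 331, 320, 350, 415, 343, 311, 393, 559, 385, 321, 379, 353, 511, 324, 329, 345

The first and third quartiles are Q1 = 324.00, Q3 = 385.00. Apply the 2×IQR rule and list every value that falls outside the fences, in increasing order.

511, 559

IQR = Q3 − Q1 = 385.00 − 324.00 = 61.00.
Lower fence = Q1 − 2·IQR = 324.00 − 122.00 = 202.00.
Upper fence = Q3 + 2·IQR = 385.00 + 122.00 = 507.00.
511 > 507.00 → outlier.
559 > 507.00 → outlier.
All remaining values lie within [202.00, 507.00].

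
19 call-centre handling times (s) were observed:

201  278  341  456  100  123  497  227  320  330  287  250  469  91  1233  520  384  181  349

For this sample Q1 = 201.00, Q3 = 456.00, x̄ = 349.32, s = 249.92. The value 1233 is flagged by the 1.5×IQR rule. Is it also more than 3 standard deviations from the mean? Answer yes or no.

yes

z = (1233 − 349.32) / 249.92 = 3.54.
|z| = 3.54 > 3.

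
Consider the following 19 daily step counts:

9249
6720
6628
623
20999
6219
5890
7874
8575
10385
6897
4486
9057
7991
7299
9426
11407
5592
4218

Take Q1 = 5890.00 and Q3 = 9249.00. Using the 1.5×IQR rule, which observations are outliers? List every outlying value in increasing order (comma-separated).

623, 20999

IQR = Q3 − Q1 = 9249.00 − 5890.00 = 3359.00.
Lower fence = Q1 − 1.5·IQR = 5890.00 − 5038.50 = 851.50.
Upper fence = Q3 + 1.5·IQR = 9249.00 + 5038.50 = 14287.50.
623 < 851.50 → outlier.
20999 > 14287.50 → outlier.
All remaining values lie within [851.50, 14287.50].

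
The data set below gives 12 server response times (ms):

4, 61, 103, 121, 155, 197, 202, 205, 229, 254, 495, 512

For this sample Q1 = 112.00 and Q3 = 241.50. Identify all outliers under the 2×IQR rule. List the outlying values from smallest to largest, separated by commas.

IQR = Q3 − Q1 = 241.50 − 112.00 = 129.50.
Lower fence = Q1 − 2·IQR = 112.00 − 259.00 = -147.00.
Upper fence = Q3 + 2·IQR = 241.50 + 259.00 = 500.50.
512 > 500.50 → outlier.
All remaining values lie within [-147.00, 500.50].

512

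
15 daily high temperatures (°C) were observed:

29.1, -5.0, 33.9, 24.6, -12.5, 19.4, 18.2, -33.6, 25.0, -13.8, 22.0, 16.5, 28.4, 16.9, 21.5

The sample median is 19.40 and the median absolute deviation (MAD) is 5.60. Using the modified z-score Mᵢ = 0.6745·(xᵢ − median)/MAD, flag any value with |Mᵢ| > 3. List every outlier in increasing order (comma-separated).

|Mᵢ| > 3 ⇔ |xᵢ − 19.40| > 3·5.60/0.6745 = 24.91.
So outliers lie outside [-5.51, 44.31].
-33.6: M = -6.38 → outlier.
-13.8: M = -4.00 → outlier.
-12.5: M = -3.84 → outlier.

-33.6, -13.8, -12.5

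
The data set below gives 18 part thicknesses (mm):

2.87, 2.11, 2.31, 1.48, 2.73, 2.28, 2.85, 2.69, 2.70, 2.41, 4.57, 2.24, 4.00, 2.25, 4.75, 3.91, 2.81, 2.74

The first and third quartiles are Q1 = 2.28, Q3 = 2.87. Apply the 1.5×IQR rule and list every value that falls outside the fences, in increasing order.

IQR = Q3 − Q1 = 2.87 − 2.28 = 0.59.
Lower fence = Q1 − 1.5·IQR = 2.28 − 0.885 = 1.395.
Upper fence = Q3 + 1.5·IQR = 2.87 + 0.885 = 3.755.
3.91 > 3.755 → outlier.
4.00 > 3.755 → outlier.
4.57 > 3.755 → outlier.
4.75 > 3.755 → outlier.
All remaining values lie within [1.395, 3.755].

3.91, 4.00, 4.57, 4.75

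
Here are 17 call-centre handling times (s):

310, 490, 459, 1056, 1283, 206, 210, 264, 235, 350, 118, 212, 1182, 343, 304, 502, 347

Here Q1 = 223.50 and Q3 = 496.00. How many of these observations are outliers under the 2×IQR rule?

3

IQR = 272.50; fences at 223.50 − 545.00 = -321.50 and 496.00 + 545.00 = 1041.00.
Outside the cutoffs: 1056, 1182, 1283.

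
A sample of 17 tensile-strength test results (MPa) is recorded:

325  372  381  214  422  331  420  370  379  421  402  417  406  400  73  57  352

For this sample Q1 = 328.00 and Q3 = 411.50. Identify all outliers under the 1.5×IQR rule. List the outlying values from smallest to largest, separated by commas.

IQR = Q3 − Q1 = 411.50 − 328.00 = 83.50.
Lower fence = Q1 − 1.5·IQR = 328.00 − 125.25 = 202.75.
Upper fence = Q3 + 1.5·IQR = 411.50 + 125.25 = 536.75.
57 < 202.75 → outlier.
73 < 202.75 → outlier.
All remaining values lie within [202.75, 536.75].

57, 73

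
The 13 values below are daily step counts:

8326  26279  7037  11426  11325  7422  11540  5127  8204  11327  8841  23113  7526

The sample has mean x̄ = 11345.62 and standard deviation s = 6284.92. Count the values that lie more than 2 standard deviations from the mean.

1

Cutoffs: x̄ ± 2s = [-1224.22, 23915.46].
Outside the cutoffs: 26279.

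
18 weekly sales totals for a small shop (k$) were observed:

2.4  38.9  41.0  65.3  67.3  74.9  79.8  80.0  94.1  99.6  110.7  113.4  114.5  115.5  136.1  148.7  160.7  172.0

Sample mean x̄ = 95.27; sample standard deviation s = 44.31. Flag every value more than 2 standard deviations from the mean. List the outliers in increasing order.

2.4

Cutoffs at x̄ ± 2s: 95.27 ± 2·44.31 = [6.65, 183.89].
2.4: z = -2.10, |z| > 2 → outlier.
Every other value lies within [6.65, 183.89].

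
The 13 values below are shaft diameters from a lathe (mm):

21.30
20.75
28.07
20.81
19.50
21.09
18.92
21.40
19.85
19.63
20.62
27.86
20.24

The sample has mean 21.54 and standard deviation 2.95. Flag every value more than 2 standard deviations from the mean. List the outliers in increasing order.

27.86, 28.07

Cutoffs at x̄ ± 2s: 21.54 ± 2·2.95 = [15.64, 27.44].
27.86: z = 2.14, |z| > 2 → outlier.
28.07: z = 2.21, |z| > 2 → outlier.
Every other value lies within [15.64, 27.44].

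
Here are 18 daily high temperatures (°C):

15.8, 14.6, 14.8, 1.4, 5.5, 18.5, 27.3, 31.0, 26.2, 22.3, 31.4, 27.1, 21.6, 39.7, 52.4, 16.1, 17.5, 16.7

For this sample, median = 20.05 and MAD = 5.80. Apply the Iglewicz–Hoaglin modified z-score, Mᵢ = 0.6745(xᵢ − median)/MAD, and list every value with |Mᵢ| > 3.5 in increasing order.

52.4

|Mᵢ| > 3.5 ⇔ |xᵢ − 20.05| > 3.5·5.80/0.6745 = 30.10.
So outliers lie outside [-10.05, 50.15].
52.4: M = 3.76 → outlier.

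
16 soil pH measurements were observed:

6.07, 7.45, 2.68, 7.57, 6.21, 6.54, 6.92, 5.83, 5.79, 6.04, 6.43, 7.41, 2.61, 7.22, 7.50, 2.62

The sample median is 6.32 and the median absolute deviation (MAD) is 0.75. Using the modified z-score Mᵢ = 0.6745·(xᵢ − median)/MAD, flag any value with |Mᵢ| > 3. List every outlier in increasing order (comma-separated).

2.61, 2.62, 2.68

|Mᵢ| > 3 ⇔ |xᵢ − 6.32| > 3·0.75/0.6745 = 3.34.
So outliers lie outside [2.98, 9.66].
2.61: M = -3.34 → outlier.
2.62: M = -3.33 → outlier.
2.68: M = -3.27 → outlier.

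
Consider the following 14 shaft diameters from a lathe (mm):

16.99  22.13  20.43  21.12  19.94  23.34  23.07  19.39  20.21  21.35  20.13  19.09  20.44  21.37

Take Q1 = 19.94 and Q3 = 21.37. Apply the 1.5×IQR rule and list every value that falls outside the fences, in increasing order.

IQR = Q3 − Q1 = 21.37 − 19.94 = 1.43.
Lower fence = Q1 − 1.5·IQR = 19.94 − 2.145 = 17.795.
Upper fence = Q3 + 1.5·IQR = 21.37 + 2.145 = 23.515.
16.99 < 17.795 → outlier.
All remaining values lie within [17.795, 23.515].

16.99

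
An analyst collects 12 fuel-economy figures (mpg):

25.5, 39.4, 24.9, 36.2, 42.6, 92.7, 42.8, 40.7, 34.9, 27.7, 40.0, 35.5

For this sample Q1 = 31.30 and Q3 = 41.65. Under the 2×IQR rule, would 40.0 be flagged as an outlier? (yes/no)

IQR = Q3 − Q1 = 41.65 − 31.30 = 10.35.
Lower fence = Q1 − 2·IQR = 31.30 − 20.70 = 10.60.
Upper fence = Q3 + 2·IQR = 41.65 + 20.70 = 62.35.
40.0 lies within [10.60, 62.35].

no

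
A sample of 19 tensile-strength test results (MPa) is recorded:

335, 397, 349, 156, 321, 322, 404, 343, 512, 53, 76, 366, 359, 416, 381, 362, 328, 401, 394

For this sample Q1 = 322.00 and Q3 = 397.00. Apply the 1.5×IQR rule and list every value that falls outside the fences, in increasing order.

IQR = Q3 − Q1 = 397.00 − 322.00 = 75.00.
Lower fence = Q1 − 1.5·IQR = 322.00 − 112.50 = 209.50.
Upper fence = Q3 + 1.5·IQR = 397.00 + 112.50 = 509.50.
53 < 209.50 → outlier.
76 < 209.50 → outlier.
156 < 209.50 → outlier.
512 > 509.50 → outlier.
All remaining values lie within [209.50, 509.50].

53, 76, 156, 512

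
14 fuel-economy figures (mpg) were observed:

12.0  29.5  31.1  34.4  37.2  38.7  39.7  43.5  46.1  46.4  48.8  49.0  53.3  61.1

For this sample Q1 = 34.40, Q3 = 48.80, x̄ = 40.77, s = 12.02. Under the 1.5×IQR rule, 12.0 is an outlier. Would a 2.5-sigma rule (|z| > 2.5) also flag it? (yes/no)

no

z = (12.0 − 40.77) / 12.02 = -2.39.
|z| = 2.39 ≤ 2.5.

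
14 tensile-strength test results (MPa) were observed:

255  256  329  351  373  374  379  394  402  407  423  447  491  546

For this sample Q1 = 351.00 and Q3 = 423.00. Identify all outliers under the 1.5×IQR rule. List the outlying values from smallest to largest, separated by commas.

546

IQR = Q3 − Q1 = 423.00 − 351.00 = 72.00.
Lower fence = Q1 − 1.5·IQR = 351.00 − 108.00 = 243.00.
Upper fence = Q3 + 1.5·IQR = 423.00 + 108.00 = 531.00.
546 > 531.00 → outlier.
All remaining values lie within [243.00, 531.00].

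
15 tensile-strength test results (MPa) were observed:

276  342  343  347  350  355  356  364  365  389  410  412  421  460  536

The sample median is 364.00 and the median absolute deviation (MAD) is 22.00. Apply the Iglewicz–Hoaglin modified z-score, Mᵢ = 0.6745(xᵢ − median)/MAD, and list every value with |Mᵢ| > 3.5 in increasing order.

536

|Mᵢ| > 3.5 ⇔ |xᵢ − 364.00| > 3.5·22.00/0.6745 = 114.16.
So outliers lie outside [249.84, 478.16].
536: M = 5.27 → outlier.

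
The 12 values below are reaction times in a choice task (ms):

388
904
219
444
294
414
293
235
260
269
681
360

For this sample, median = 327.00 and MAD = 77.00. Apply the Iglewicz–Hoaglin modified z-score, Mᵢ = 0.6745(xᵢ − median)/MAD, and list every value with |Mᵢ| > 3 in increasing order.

|Mᵢ| > 3 ⇔ |xᵢ − 327.00| > 3·77.00/0.6745 = 342.48.
So outliers lie outside [-15.48, 669.48].
681: M = 3.10 → outlier.
904: M = 5.05 → outlier.

681, 904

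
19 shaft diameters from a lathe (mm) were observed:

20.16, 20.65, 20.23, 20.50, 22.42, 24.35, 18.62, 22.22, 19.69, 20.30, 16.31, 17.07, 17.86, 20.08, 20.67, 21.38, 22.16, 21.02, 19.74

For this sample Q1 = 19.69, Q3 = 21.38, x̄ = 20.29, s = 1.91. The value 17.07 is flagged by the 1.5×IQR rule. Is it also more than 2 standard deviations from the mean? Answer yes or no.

z = (17.07 − 20.29) / 1.91 = -1.69.
|z| = 1.69 ≤ 2.

no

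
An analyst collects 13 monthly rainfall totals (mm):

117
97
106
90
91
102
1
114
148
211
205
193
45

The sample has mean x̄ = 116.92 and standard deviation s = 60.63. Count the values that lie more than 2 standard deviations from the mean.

Cutoffs: x̄ ± 2s = [-4.34, 238.18].
Every value lies within the cutoffs.

0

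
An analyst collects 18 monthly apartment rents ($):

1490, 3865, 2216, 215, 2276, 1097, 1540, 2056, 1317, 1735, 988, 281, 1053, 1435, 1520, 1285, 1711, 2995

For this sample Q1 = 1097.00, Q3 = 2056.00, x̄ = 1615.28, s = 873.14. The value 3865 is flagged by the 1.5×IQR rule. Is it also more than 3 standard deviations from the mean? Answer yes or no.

z = (3865 − 1615.28) / 873.14 = 2.58.
|z| = 2.58 ≤ 3.

no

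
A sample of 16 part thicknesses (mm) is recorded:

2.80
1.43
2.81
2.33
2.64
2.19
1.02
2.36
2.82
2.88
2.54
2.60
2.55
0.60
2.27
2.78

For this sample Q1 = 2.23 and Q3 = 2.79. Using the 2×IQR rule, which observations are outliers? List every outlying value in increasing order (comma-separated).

IQR = Q3 − Q1 = 2.79 − 2.23 = 0.56.
Lower fence = Q1 − 2·IQR = 2.23 − 1.12 = 1.11.
Upper fence = Q3 + 2·IQR = 2.79 + 1.12 = 3.91.
0.60 < 1.11 → outlier.
1.02 < 1.11 → outlier.
All remaining values lie within [1.11, 3.91].

0.60, 1.02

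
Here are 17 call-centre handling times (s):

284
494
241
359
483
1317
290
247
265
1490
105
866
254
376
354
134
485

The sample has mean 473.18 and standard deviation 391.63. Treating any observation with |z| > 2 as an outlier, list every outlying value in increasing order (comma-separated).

Cutoffs at x̄ ± 2s: 473.18 ± 2·391.63 = [-310.08, 1256.44].
1317: z = 2.15, |z| > 2 → outlier.
1490: z = 2.60, |z| > 2 → outlier.
Every other value lies within [-310.08, 1256.44].

1317, 1490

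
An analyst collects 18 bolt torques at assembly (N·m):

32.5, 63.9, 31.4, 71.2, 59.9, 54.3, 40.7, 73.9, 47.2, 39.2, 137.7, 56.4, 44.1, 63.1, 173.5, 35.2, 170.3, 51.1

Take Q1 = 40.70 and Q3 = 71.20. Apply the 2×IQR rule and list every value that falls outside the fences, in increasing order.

IQR = Q3 − Q1 = 71.20 − 40.70 = 30.50.
Lower fence = Q1 − 2·IQR = 40.70 − 61.00 = -20.30.
Upper fence = Q3 + 2·IQR = 71.20 + 61.00 = 132.20.
137.7 > 132.20 → outlier.
170.3 > 132.20 → outlier.
173.5 > 132.20 → outlier.
All remaining values lie within [-20.30, 132.20].

137.7, 170.3, 173.5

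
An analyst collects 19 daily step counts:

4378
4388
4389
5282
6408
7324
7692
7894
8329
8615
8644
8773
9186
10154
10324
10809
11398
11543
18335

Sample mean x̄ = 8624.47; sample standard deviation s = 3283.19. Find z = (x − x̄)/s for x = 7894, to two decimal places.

-0.22

z = (7894 − 8624.47) / 3283.19 = -0.22.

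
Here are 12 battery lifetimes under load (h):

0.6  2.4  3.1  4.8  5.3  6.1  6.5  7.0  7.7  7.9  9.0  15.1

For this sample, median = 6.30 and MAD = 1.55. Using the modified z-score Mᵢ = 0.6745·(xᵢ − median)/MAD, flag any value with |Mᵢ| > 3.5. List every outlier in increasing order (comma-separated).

15.1

|Mᵢ| > 3.5 ⇔ |xᵢ − 6.30| > 3.5·1.55/0.6745 = 8.04.
So outliers lie outside [-1.74, 14.34].
15.1: M = 3.83 → outlier.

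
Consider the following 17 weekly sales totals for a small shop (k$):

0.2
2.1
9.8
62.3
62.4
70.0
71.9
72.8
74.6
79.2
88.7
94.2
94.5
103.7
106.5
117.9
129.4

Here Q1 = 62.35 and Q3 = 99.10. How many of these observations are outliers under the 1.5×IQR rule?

IQR = 36.75; fences at 62.35 − 55.125 = 7.225 and 99.10 + 55.125 = 154.225.
Outside the cutoffs: 0.2, 2.1.

2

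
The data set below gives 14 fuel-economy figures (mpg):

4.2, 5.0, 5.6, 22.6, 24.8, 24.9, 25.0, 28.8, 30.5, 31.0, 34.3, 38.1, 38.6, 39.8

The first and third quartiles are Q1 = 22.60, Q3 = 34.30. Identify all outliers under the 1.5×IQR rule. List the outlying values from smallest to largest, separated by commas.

IQR = Q3 − Q1 = 34.30 − 22.60 = 11.70.
Lower fence = Q1 − 1.5·IQR = 22.60 − 17.55 = 5.05.
Upper fence = Q3 + 1.5·IQR = 34.30 + 17.55 = 51.85.
4.2 < 5.05 → outlier.
5.0 < 5.05 → outlier.
All remaining values lie within [5.05, 51.85].

4.2, 5.0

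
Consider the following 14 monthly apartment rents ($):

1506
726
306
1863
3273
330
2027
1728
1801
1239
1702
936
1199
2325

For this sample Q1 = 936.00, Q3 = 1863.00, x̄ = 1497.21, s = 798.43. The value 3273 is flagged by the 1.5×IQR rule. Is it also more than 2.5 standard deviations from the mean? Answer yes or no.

no

z = (3273 − 1497.21) / 798.43 = 2.22.
|z| = 2.22 ≤ 2.5.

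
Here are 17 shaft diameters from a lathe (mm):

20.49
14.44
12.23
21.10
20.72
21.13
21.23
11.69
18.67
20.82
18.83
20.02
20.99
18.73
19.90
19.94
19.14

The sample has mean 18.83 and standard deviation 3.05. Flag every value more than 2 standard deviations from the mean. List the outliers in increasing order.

Cutoffs at x̄ ± 2s: 18.83 ± 2·3.05 = [12.73, 24.93].
11.69: z = -2.34, |z| > 2 → outlier.
12.23: z = -2.16, |z| > 2 → outlier.
Every other value lies within [12.73, 24.93].

11.69, 12.23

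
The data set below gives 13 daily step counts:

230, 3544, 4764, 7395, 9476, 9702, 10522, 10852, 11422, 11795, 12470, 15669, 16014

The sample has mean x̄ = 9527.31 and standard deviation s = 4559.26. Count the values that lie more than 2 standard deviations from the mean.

Cutoffs: x̄ ± 2s = [408.79, 18645.83].
Outside the cutoffs: 230.

1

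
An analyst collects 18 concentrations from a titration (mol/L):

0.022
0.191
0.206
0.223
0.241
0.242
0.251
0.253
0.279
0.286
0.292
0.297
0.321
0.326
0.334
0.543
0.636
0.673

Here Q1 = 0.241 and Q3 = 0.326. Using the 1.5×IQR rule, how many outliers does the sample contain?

4

IQR = 0.085; fences at 0.241 − 0.1275 = 0.1135 and 0.326 + 0.1275 = 0.4535.
Outside the cutoffs: 0.022, 0.543, 0.636, 0.673.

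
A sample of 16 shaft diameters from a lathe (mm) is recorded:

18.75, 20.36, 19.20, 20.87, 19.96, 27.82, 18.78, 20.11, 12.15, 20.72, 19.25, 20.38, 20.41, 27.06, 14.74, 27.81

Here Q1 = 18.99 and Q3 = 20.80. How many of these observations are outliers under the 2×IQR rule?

5

IQR = 1.81; fences at 18.99 − 3.62 = 15.37 and 20.80 + 3.62 = 24.42.
Outside the cutoffs: 12.15, 14.74, 27.06, 27.81, 27.82.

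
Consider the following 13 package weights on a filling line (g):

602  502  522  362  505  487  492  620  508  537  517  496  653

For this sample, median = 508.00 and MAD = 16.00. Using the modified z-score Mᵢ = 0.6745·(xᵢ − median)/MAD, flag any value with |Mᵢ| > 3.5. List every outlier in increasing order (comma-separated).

362, 602, 620, 653

|Mᵢ| > 3.5 ⇔ |xᵢ − 508.00| > 3.5·16.00/0.6745 = 83.02.
So outliers lie outside [424.98, 591.02].
362: M = -6.15 → outlier.
602: M = 3.96 → outlier.
620: M = 4.72 → outlier.
653: M = 6.11 → outlier.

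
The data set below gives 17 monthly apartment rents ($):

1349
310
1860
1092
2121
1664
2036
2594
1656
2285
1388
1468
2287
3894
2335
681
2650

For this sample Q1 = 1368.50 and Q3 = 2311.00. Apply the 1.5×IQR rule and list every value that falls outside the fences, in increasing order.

IQR = Q3 − Q1 = 2311.00 − 1368.50 = 942.50.
Lower fence = Q1 − 1.5·IQR = 1368.50 − 1413.75 = -45.25.
Upper fence = Q3 + 1.5·IQR = 2311.00 + 1413.75 = 3724.75.
3894 > 3724.75 → outlier.
All remaining values lie within [-45.25, 3724.75].

3894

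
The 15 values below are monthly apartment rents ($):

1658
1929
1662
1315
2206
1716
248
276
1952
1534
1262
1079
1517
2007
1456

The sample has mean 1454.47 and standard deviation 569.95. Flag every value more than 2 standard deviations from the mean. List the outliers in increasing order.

248, 276

Cutoffs at x̄ ± 2s: 1454.47 ± 2·569.95 = [314.57, 2594.37].
248: z = -2.12, |z| > 2 → outlier.
276: z = -2.07, |z| > 2 → outlier.
Every other value lies within [314.57, 2594.37].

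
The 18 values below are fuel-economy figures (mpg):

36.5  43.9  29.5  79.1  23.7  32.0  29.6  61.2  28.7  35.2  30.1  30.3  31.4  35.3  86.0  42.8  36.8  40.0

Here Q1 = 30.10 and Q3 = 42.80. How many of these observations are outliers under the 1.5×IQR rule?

2

IQR = 12.70; fences at 30.10 − 19.05 = 11.05 and 42.80 + 19.05 = 61.85.
Outside the cutoffs: 79.1, 86.0.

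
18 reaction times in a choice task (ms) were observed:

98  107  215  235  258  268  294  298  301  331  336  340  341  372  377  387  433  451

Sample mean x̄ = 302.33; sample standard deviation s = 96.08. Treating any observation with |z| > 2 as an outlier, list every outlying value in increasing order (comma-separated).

Cutoffs at x̄ ± 2s: 302.33 ± 2·96.08 = [110.17, 494.49].
98: z = -2.13, |z| > 2 → outlier.
107: z = -2.03, |z| > 2 → outlier.
Every other value lies within [110.17, 494.49].

98, 107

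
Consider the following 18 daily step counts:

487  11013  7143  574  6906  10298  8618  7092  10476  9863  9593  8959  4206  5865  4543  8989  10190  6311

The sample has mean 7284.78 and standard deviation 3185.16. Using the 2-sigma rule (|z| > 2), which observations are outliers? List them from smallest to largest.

487, 574

Cutoffs at x̄ ± 2s: 7284.78 ± 2·3185.16 = [914.46, 13655.10].
487: z = -2.13, |z| > 2 → outlier.
574: z = -2.11, |z| > 2 → outlier.
Every other value lies within [914.46, 13655.10].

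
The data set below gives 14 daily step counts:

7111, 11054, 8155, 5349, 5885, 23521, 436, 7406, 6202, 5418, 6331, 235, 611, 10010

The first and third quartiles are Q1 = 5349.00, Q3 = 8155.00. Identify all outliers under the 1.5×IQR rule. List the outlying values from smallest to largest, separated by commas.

235, 436, 611, 23521

IQR = Q3 − Q1 = 8155.00 − 5349.00 = 2806.00.
Lower fence = Q1 − 1.5·IQR = 5349.00 − 4209.00 = 1140.00.
Upper fence = Q3 + 1.5·IQR = 8155.00 + 4209.00 = 12364.00.
235 < 1140.00 → outlier.
436 < 1140.00 → outlier.
611 < 1140.00 → outlier.
23521 > 12364.00 → outlier.
All remaining values lie within [1140.00, 12364.00].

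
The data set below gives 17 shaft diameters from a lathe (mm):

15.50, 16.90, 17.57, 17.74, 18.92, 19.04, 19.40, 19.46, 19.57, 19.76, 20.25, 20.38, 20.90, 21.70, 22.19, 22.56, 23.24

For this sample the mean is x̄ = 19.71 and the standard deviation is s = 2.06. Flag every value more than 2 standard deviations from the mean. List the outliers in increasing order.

Cutoffs at x̄ ± 2s: 19.71 ± 2·2.06 = [15.59, 23.83].
15.50: z = -2.04, |z| > 2 → outlier.
Every other value lies within [15.59, 23.83].

15.50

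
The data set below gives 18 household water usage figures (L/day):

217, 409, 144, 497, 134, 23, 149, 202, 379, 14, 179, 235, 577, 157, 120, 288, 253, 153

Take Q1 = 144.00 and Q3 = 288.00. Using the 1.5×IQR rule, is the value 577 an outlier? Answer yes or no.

yes

IQR = Q3 − Q1 = 288.00 − 144.00 = 144.00.
Lower fence = Q1 − 1.5·IQR = 144.00 − 216.00 = -72.00.
Upper fence = Q3 + 1.5·IQR = 288.00 + 216.00 = 504.00.
577 lies above the upper fence.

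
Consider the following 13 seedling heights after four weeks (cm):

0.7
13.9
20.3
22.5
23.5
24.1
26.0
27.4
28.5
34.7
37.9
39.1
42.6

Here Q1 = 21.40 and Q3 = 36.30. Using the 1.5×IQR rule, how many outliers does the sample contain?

0

IQR = 14.90; fences at 21.40 − 22.35 = -0.95 and 36.30 + 22.35 = 58.65.
Every value lies within the cutoffs.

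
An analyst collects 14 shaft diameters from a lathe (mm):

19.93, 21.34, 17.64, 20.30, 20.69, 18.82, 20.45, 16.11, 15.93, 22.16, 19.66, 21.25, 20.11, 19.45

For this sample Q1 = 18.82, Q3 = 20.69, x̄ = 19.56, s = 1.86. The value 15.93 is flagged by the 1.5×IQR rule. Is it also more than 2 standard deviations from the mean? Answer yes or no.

z = (15.93 − 19.56) / 1.86 = -1.95.
|z| = 1.95 ≤ 2.

no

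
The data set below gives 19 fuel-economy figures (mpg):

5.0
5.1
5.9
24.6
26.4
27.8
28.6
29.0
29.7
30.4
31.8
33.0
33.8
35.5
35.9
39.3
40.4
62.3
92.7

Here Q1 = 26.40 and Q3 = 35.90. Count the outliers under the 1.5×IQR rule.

5

IQR = 9.50; fences at 26.40 − 14.25 = 12.15 and 35.90 + 14.25 = 50.15.
Outside the cutoffs: 5.0, 5.1, 5.9, 62.3, 92.7.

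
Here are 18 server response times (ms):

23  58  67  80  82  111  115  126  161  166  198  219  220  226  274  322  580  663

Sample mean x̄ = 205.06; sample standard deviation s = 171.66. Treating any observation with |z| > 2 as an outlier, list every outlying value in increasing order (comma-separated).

Cutoffs at x̄ ± 2s: 205.06 ± 2·171.66 = [-138.26, 548.38].
580: z = 2.18, |z| > 2 → outlier.
663: z = 2.67, |z| > 2 → outlier.
Every other value lies within [-138.26, 548.38].

580, 663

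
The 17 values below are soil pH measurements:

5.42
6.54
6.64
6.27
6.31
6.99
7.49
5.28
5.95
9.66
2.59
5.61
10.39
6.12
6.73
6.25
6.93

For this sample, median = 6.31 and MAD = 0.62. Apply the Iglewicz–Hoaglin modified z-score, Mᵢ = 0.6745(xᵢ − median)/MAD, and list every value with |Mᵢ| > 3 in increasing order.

2.59, 9.66, 10.39

|Mᵢ| > 3 ⇔ |xᵢ − 6.31| > 3·0.62/0.6745 = 2.76.
So outliers lie outside [3.55, 9.07].
2.59: M = -4.05 → outlier.
9.66: M = 3.64 → outlier.
10.39: M = 4.44 → outlier.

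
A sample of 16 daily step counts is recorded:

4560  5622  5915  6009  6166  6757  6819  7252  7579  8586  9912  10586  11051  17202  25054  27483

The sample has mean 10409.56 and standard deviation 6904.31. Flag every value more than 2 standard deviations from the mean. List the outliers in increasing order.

25054, 27483

Cutoffs at x̄ ± 2s: 10409.56 ± 2·6904.31 = [-3399.06, 24218.18].
25054: z = 2.12, |z| > 2 → outlier.
27483: z = 2.47, |z| > 2 → outlier.
Every other value lies within [-3399.06, 24218.18].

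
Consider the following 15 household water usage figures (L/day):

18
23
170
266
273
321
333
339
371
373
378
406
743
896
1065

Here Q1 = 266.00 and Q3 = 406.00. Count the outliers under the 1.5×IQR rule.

5

IQR = 140.00; fences at 266.00 − 210.00 = 56.00 and 406.00 + 210.00 = 616.00.
Outside the cutoffs: 18, 23, 743, 896, 1065.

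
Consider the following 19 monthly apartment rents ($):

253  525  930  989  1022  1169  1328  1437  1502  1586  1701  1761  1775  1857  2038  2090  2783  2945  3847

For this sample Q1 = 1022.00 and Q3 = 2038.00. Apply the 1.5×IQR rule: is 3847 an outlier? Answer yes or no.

IQR = Q3 − Q1 = 2038.00 − 1022.00 = 1016.00.
Lower fence = Q1 − 1.5·IQR = 1022.00 − 1524.00 = -502.00.
Upper fence = Q3 + 1.5·IQR = 2038.00 + 1524.00 = 3562.00.
3847 lies above the upper fence.

yes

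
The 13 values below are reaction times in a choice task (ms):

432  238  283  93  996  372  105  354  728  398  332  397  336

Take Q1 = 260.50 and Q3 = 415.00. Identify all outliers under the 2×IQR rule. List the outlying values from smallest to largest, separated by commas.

IQR = Q3 − Q1 = 415.00 − 260.50 = 154.50.
Lower fence = Q1 − 2·IQR = 260.50 − 309.00 = -48.50.
Upper fence = Q3 + 2·IQR = 415.00 + 309.00 = 724.00.
728 > 724.00 → outlier.
996 > 724.00 → outlier.
All remaining values lie within [-48.50, 724.00].

728, 996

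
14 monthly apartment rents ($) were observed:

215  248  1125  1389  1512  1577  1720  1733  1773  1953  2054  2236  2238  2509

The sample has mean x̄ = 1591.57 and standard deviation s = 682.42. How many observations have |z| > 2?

1

Cutoffs: x̄ ± 2s = [226.73, 2956.41].
Outside the cutoffs: 215.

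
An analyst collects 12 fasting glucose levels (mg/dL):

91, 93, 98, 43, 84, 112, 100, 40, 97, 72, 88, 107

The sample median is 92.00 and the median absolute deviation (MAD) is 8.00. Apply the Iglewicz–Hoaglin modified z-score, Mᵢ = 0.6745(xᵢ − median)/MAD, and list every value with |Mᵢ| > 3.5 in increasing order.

|Mᵢ| > 3.5 ⇔ |xᵢ − 92.00| > 3.5·8.00/0.6745 = 41.51.
So outliers lie outside [50.49, 133.51].
40: M = -4.38 → outlier.
43: M = -4.13 → outlier.

40, 43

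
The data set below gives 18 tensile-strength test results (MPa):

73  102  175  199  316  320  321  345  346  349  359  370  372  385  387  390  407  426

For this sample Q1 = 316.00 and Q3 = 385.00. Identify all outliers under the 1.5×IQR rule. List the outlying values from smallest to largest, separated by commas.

73, 102, 175, 199

IQR = Q3 − Q1 = 385.00 − 316.00 = 69.00.
Lower fence = Q1 − 1.5·IQR = 316.00 − 103.50 = 212.50.
Upper fence = Q3 + 1.5·IQR = 385.00 + 103.50 = 488.50.
73 < 212.50 → outlier.
102 < 212.50 → outlier.
175 < 212.50 → outlier.
199 < 212.50 → outlier.
All remaining values lie within [212.50, 488.50].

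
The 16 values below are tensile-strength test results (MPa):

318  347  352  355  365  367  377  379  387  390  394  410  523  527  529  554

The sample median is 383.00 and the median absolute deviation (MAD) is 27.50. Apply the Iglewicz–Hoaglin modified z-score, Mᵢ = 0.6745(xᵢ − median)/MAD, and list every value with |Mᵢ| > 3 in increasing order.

|Mᵢ| > 3 ⇔ |xᵢ − 383.00| > 3·27.50/0.6745 = 122.31.
So outliers lie outside [260.69, 505.31].
523: M = 3.43 → outlier.
527: M = 3.53 → outlier.
529: M = 3.58 → outlier.
554: M = 4.19 → outlier.

523, 527, 529, 554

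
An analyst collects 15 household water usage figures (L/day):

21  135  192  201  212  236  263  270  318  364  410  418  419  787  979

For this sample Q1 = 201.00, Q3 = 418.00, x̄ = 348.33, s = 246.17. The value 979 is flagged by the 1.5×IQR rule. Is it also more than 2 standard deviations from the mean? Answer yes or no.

yes

z = (979 − 348.33) / 246.17 = 2.56.
|z| = 2.56 > 2.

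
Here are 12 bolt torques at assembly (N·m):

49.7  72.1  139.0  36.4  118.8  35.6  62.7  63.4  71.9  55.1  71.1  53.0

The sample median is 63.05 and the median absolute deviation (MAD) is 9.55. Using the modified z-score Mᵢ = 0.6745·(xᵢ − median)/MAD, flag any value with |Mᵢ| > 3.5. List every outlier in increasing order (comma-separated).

|Mᵢ| > 3.5 ⇔ |xᵢ − 63.05| > 3.5·9.55/0.6745 = 49.56.
So outliers lie outside [13.49, 112.61].
118.8: M = 3.94 → outlier.
139.0: M = 5.36 → outlier.

118.8, 139.0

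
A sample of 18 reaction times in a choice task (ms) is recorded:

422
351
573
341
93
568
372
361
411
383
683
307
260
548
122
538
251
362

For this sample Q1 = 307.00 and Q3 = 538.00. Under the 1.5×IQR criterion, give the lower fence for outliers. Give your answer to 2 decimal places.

IQR = Q3 − Q1 = 538.00 − 307.00 = 231.00.
Lower fence = Q1 − 1.5·IQR = 307.00 − 346.50 = -39.50.
Upper fence = Q3 + 1.5·IQR = 538.00 + 346.50 = 884.50.

-39.50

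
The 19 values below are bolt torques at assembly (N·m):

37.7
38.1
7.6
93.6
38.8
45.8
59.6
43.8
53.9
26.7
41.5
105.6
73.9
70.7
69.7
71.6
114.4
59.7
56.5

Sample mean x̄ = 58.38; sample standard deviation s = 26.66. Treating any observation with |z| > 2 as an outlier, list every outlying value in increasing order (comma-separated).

Cutoffs at x̄ ± 2s: 58.38 ± 2·26.66 = [5.06, 111.70].
114.4: z = 2.10, |z| > 2 → outlier.
Every other value lies within [5.06, 111.70].

114.4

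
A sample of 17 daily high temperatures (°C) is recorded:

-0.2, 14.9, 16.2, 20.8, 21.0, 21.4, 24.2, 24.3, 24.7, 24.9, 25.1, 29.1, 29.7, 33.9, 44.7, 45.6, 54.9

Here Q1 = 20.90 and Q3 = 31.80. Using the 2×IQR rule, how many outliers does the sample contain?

1

IQR = 10.90; fences at 20.90 − 21.80 = -0.90 and 31.80 + 21.80 = 53.60.
Outside the cutoffs: 54.9.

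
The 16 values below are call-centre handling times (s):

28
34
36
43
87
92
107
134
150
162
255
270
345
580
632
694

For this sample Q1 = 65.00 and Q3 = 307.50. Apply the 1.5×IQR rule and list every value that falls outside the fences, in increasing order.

694

IQR = Q3 − Q1 = 307.50 − 65.00 = 242.50.
Lower fence = Q1 − 1.5·IQR = 65.00 − 363.75 = -298.75.
Upper fence = Q3 + 1.5·IQR = 307.50 + 363.75 = 671.25.
694 > 671.25 → outlier.
All remaining values lie within [-298.75, 671.25].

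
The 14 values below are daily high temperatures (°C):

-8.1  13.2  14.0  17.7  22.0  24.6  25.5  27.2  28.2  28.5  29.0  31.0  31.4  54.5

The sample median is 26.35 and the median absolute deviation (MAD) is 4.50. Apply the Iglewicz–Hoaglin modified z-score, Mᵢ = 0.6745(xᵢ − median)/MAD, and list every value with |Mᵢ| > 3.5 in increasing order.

-8.1, 54.5

|Mᵢ| > 3.5 ⇔ |xᵢ − 26.35| > 3.5·4.50/0.6745 = 23.35.
So outliers lie outside [3.00, 49.70].
-8.1: M = -5.16 → outlier.
54.5: M = 4.22 → outlier.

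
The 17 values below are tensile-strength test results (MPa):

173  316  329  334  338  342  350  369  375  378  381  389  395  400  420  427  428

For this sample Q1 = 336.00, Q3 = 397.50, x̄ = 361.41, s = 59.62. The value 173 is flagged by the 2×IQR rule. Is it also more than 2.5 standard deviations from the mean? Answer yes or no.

z = (173 − 361.41) / 59.62 = -3.16.
|z| = 3.16 > 2.5.

yes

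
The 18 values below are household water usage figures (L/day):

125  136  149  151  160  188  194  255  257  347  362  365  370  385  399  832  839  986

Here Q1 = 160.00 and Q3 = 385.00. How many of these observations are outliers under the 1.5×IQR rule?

IQR = 225.00; fences at 160.00 − 337.50 = -177.50 and 385.00 + 337.50 = 722.50.
Outside the cutoffs: 832, 839, 986.

3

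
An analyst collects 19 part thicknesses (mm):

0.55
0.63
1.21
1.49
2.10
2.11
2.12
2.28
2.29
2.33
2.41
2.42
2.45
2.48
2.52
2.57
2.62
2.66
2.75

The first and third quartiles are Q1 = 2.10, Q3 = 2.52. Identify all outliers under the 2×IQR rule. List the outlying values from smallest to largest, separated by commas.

0.55, 0.63, 1.21

IQR = Q3 − Q1 = 2.52 − 2.10 = 0.42.
Lower fence = Q1 − 2·IQR = 2.10 − 0.84 = 1.26.
Upper fence = Q3 + 2·IQR = 2.52 + 0.84 = 3.36.
0.55 < 1.26 → outlier.
0.63 < 1.26 → outlier.
1.21 < 1.26 → outlier.
All remaining values lie within [1.26, 3.36].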